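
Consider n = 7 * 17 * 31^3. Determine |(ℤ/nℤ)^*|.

φ(7) = 7 − 1 = 6.
φ(17) = 17 − 1 = 16.
φ(31^3) = 31^3 − 31^2 = 29791 − 961 = 28830.
φ(3545129) = 6 × 16 × 28830 = 2767680.

2767680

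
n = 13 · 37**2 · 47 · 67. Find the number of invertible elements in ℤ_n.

48527424

φ(56042753) = 56042753 · (1 − 1/13) · (1 − 1/37) · (1 − 1/47) · (1 − 1/67)
       = 56042753 · 1311552/1514669 = 48527424.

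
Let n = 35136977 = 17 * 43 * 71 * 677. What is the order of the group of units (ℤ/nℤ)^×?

31799040

φ(17) = 17 − 1 = 16.
φ(43) = 43 − 1 = 42.
φ(71) = 71 − 1 = 70.
φ(677) = 677 − 1 = 676.
Multiply: 16 · 42 · 70 · 676 = 31799040.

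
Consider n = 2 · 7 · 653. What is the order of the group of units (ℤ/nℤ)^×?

φ(9142) = 9142 · (1 − 1/2) · (1 − 1/7) · (1 − 1/653)
       = 9142 · 3912/9142 = 3912.

3912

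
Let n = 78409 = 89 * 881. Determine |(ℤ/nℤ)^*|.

φ(78409) = 78409 · (1 − 1/89) · (1 − 1/881)
       = 78409 · 77440/78409 = 77440.

77440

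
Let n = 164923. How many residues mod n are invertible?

141680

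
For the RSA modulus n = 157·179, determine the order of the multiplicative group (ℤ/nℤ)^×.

27768

φ(pq) = (p−1)(q−1) = 156 · 178 = 27768.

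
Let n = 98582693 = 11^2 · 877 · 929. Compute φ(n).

89422080

φ(11^2) = 11^2 − 11^1 = 121 − 11 = 110.
φ(877) = 877 − 1 = 876.
φ(929) = 929 − 1 = 928.
Multiply: 110 · 876 · 928 = 89422080.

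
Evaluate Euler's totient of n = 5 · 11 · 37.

φ(5) = 5 − 1 = 4.
φ(11) = 11 − 1 = 10.
φ(37) = 37 − 1 = 36.
Since φ is multiplicative, φ(2035) = 4 · 10 · 36 = 1440.

1440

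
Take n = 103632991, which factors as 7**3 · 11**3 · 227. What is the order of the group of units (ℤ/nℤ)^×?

φ(103632991) = 103632991 · (1 − 1/7) · (1 − 1/11) · (1 − 1/227)
       = 103632991 · 13560/17479 = 80397240.

80397240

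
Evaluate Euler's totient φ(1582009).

1582009 = 11 × 13**2 × 23 × 37.
φ(11) = 11 − 1 = 10.
φ(13^2) = 13^1·(13−1) = 13·12 = 156.
φ(23) = 23 − 1 = 22.
φ(37) = 37 − 1 = 36.
Since φ is multiplicative, φ(1582009) = 10 · 156 · 22 · 36 = 1235520.

1235520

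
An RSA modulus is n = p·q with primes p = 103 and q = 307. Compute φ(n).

For distinct primes, φ(pq) = (p−1)(q−1) = 102 × 306 = 31212.

31212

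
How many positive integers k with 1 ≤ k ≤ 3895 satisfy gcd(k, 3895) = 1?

2880

Factor 3895: 3895 = 5 · 19 · 41.
φ(3895) = 3895 · (1 − 1/5) · (1 − 1/19) · (1 − 1/41)
       = 3895 · 2880/3895 = 2880.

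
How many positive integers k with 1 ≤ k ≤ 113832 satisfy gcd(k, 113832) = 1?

34560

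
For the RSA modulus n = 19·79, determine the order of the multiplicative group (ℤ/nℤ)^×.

1404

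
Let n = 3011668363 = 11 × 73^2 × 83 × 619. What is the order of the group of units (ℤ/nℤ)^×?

φ(3011668363) = 3011668363 · (1 − 1/11) · (1 − 1/73) · (1 − 1/83) · (1 − 1/619)
       = 3011668363 · 36486720/41255731 = 2663530560.

2663530560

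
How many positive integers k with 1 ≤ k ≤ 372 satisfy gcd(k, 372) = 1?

120

Prime factorization: 372 = 2^2 · 3 · 31.
φ(2^2) = 2^2 − 2^1 = 4 − 2 = 2.
φ(3) = 3 − 1 = 2.
φ(31) = 31 − 1 = 30.
Multiply: 2 · 2 · 30 = 120.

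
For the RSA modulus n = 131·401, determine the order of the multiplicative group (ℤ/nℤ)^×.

52000

φ(n) = (p − 1)(q − 1) = (131−1)(401−1) = 130·400 = 52000.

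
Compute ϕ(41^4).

2756840

φ(2825761) = 2825761 · (1 − 1/41)
       = 2825761 · 40/41 = 2756840.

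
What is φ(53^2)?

2756

φ(2809) = 2809 · (1 − 1/53)
       = 2809 · 52/53 = 2756.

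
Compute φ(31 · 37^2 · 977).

39000960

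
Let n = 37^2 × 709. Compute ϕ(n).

φ(970621) = 970621 · (1 − 1/37) · (1 − 1/709)
       = 970621 · 25488/26233 = 943056.

943056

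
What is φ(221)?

Prime factorization: 221 = 13 · 17.
φ(221) = 221 · (1 − 1/13) · (1 − 1/17)
       = 221 · 192/221 = 192.

192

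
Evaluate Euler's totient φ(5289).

3360

First factor: 5289 = 3 · 41 · 43.
φ(3) = 3 − 1 = 2.
φ(41) = 41 − 1 = 40.
φ(43) = 43 − 1 = 42.
φ(5289) = 2 × 40 × 42 = 3360.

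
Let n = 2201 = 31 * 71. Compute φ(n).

φ(31) = 31 − 1 = 30.
φ(71) = 71 − 1 = 70.
φ(2201) = 30 × 70 = 2100.

2100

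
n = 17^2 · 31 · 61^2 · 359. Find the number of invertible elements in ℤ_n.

φ(11967781601) = 11967781601 · (1 − 1/17) · (1 − 1/31) · (1 − 1/61) · (1 − 1/359)
       = 11967781601 · 10310400/11540773 = 10691884800.

10691884800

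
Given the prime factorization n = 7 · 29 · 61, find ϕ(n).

10080

φ(7) = 7 − 1 = 6.
φ(29) = 29 − 1 = 28.
φ(61) = 61 − 1 = 60.
φ(12383) = 6 × 28 × 60 = 10080.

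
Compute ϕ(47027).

43200

Factor 47027: 47027 = 31 * 37 * 41.
φ(47027) = 47027 · (1 − 1/31) · (1 − 1/37) · (1 − 1/41)
       = 47027 · 43200/47027 = 43200.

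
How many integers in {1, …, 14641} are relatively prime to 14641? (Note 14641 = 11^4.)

φ(11^4) = 11^3·(11−1) = 1331·10 = 13310.

13310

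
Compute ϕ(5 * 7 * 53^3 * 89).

φ(463751855) = 463751855 · (1 − 1/5) · (1 − 1/7) · (1 − 1/53) · (1 − 1/89)
       = 463751855 · 109824/165095 = 308495616.

308495616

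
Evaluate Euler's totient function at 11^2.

110

φ(121) = 121 · (1 − 1/11)
       = 121 · 10/11 = 110.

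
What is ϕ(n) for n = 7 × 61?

360

φ(427) = 427 · (1 − 1/7) · (1 − 1/61)
       = 427 · 360/427 = 360.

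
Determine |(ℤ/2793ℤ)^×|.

1512

2793 = 3 · 7**2 · 19.
φ(2793) = 2793 · (1 − 1/3) · (1 − 1/7) · (1 − 1/19)
       = 2793 · 216/399 = 1512.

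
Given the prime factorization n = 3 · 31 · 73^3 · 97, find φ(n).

2210042880

φ(3) = 3 − 1 = 2.
φ(31) = 31 − 1 = 30.
φ(73^3) = 73^3 − 73^2 = 389017 − 5329 = 383688.
φ(97) = 97 − 1 = 96.
φ(3509322357) = 2 × 30 × 383688 × 96 = 2210042880.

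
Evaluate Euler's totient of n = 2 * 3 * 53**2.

φ(16854) = 16854 · (1 − 1/2) · (1 − 1/3) · (1 − 1/53)
       = 16854 · 104/318 = 5512.

5512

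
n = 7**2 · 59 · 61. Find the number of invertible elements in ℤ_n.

φ(176351) = 176351 · (1 − 1/7) · (1 − 1/59) · (1 − 1/61)
       = 176351 · 20880/25193 = 146160.

146160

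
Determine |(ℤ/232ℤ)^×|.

Prime factorization: 232 = 2^3 * 29.
φ(232) = 232 · (1 − 1/2) · (1 − 1/29)
       = 232 · 28/58 = 112.

112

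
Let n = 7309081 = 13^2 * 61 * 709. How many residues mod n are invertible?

φ(7309081) = 7309081 · (1 − 1/13) · (1 − 1/61) · (1 − 1/709)
       = 7309081 · 509760/562237 = 6626880.

6626880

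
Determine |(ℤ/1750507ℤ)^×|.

First factor: 1750507 = 11^2 · 17 · 23 · 37.
φ(11^2) = 11^1·(11−1) = 11·10 = 110.
φ(17) = 17 − 1 = 16.
φ(23) = 23 − 1 = 22.
φ(37) = 37 − 1 = 36.
Since φ is multiplicative, φ(1750507) = 110 · 16 · 22 · 36 = 1393920.

1393920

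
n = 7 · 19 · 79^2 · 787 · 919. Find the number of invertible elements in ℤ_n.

480187307808

φ(600338322409) = 600338322409 · (1 − 1/7) · (1 − 1/19) · (1 − 1/79) · (1 − 1/787) · (1 − 1/919)
       = 600338322409 · 6078320352/7599219271 = 480187307808.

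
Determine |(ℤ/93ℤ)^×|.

60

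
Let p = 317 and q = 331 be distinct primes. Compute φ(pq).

104280

For distinct primes, φ(pq) = (p−1)(q−1) = 316 × 330 = 104280.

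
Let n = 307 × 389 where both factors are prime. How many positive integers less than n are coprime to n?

118728

φ(119423) = 119423 · (1 − 1/307) · (1 − 1/389)
       = 119423 · 118728/119423 = 118728.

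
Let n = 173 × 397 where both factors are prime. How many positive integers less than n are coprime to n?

φ(68681) = 68681 · (1 − 1/173) · (1 − 1/397)
       = 68681 · 68112/68681 = 68112.

68112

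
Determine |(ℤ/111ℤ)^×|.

First factor: 111 = 3 · 37.
φ(111) = 111 · (1 − 1/3) · (1 − 1/37)
       = 111 · 72/111 = 72.

72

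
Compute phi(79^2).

φ(6241) = 6241 · (1 − 1/79)
       = 6241 · 78/79 = 6162.

6162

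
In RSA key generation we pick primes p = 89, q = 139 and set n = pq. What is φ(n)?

12144

φ(12371) = 12371 · (1 − 1/89) · (1 − 1/139)
       = 12371 · 12144/12371 = 12144.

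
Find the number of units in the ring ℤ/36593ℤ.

33264

36593 = 23 * 37 * 43.
φ(23) = 23 − 1 = 22.
φ(37) = 37 − 1 = 36.
φ(43) = 43 − 1 = 42.
Multiply: 22 · 36 · 42 = 33264.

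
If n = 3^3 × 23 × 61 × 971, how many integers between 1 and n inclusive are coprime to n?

φ(36782451) = 36782451 · (1 − 1/3) · (1 − 1/23) · (1 − 1/61) · (1 − 1/971)
       = 36782451 · 2560800/4086939 = 23047200.

23047200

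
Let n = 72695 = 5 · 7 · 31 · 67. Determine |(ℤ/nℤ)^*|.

φ(5) = 5 − 1 = 4.
φ(7) = 7 − 1 = 6.
φ(31) = 31 − 1 = 30.
φ(67) = 67 − 1 = 66.
φ(72695) = 4 × 6 × 30 × 66 = 47520.

47520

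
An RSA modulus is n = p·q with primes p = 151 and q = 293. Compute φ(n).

43800

For distinct primes, φ(pq) = (p−1)(q−1) = 150 × 292 = 43800.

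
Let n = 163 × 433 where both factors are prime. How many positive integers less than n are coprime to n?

69984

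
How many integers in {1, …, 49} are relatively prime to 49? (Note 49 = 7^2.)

42

φ(7^2) = 7^1·(7−1) = 7·6 = 42.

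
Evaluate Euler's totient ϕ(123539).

104832

First factor: 123539 = 13**2 × 17 × 43.
φ(123539) = 123539 · (1 − 1/13) · (1 − 1/17) · (1 − 1/43)
       = 123539 · 8064/9503 = 104832.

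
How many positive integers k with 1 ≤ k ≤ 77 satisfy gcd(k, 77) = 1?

60

First factor: 77 = 7 * 11.
φ(77) = 77 · (1 − 1/7) · (1 − 1/11)
       = 77 · 60/77 = 60.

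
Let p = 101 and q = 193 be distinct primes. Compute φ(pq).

φ(101) = 101 − 1 = 100.
φ(193) = 193 − 1 = 192.
φ(19493) = 100 × 192 = 19200.

19200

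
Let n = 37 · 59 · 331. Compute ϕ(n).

689040

φ(37) = 37 − 1 = 36.
φ(59) = 59 − 1 = 58.
φ(331) = 331 − 1 = 330.
Since φ is multiplicative, φ(722573) = 36 · 58 · 330 = 689040.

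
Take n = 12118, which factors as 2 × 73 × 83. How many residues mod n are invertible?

φ(2) = 2 − 1 = 1.
φ(73) = 73 − 1 = 72.
φ(83) = 83 − 1 = 82.
Multiply: 1 · 72 · 82 = 5904.

5904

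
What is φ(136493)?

Prime factorization: 136493 = 7 × 17 × 31 × 37.
φ(7) = 7 − 1 = 6.
φ(17) = 17 − 1 = 16.
φ(31) = 31 − 1 = 30.
φ(37) = 37 − 1 = 36.
Multiply: 6 · 16 · 30 · 36 = 103680.

103680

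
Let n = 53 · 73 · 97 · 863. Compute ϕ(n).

309823488

φ(323877859) = 323877859 · (1 − 1/53) · (1 − 1/73) · (1 − 1/97) · (1 − 1/863)
       = 323877859 · 309823488/323877859 = 309823488.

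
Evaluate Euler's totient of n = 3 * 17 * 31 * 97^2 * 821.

7330406400

φ(12212891409) = 12212891409 · (1 − 1/3) · (1 − 1/17) · (1 − 1/31) · (1 − 1/97) · (1 − 1/821)
       = 12212891409 · 75571200/125906097 = 7330406400.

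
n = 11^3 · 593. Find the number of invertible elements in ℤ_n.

716320

φ(11^3) = 11^3 − 11^2 = 1331 − 121 = 1210.
φ(593) = 593 − 1 = 592.
Multiply: 1210 · 592 = 716320.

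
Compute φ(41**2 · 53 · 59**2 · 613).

178598833920

φ(190111365329) = 190111365329 · (1 − 1/41) · (1 − 1/53) · (1 − 1/59) · (1 − 1/613)
       = 190111365329 · 73831680/78590891 = 178598833920.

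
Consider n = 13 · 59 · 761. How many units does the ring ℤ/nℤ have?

528960

φ(583687) = 583687 · (1 − 1/13) · (1 − 1/59) · (1 − 1/761)
       = 583687 · 528960/583687 = 528960.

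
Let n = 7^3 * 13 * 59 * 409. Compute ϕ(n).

83486592

φ(107600129) = 107600129 · (1 − 1/7) · (1 − 1/13) · (1 − 1/59) · (1 − 1/409)
       = 107600129 · 1703808/2195921 = 83486592.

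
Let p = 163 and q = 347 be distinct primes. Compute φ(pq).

56052

φ(pq) = (p−1)(q−1) = 162 · 346 = 56052.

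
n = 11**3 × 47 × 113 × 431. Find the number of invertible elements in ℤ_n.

φ(11^3) = 11^2·(11−1) = 121·10 = 1210.
φ(47) = 47 − 1 = 46.
φ(113) = 113 − 1 = 112.
φ(431) = 431 − 1 = 430.
φ(3046713571) = 1210 × 46 × 112 × 430 = 2680585600.

2680585600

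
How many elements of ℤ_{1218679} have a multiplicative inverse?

846720

1218679 = 7**3 * 11 * 17 * 19.
φ(1218679) = 1218679 · (1 − 1/7) · (1 − 1/11) · (1 − 1/17) · (1 − 1/19)
       = 1218679 · 17280/24871 = 846720.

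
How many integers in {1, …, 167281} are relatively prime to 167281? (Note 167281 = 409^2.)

166872

φ(167281) = 167281 · (1 − 1/409)
       = 167281 · 408/409 = 166872.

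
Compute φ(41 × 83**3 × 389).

8767216960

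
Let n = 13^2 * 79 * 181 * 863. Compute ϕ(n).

1887986880

φ(13^2) = 13^1·(13−1) = 13·12 = 156.
φ(79) = 79 − 1 = 78.
φ(181) = 181 − 1 = 180.
φ(863) = 863 − 1 = 862.
Multiply: 156 · 78 · 180 · 862 = 1887986880.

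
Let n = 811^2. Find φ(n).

656910

φ(811^2) = 811^1·(811−1) = 811·810 = 656910.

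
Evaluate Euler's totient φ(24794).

9240

24794 = 2 · 7^2 · 11 · 23.
φ(2) = 2 − 1 = 1.
φ(7^2) = 7^1·(7−1) = 7·6 = 42.
φ(11) = 11 − 1 = 10.
φ(23) = 23 − 1 = 22.
Since φ is multiplicative, φ(24794) = 1 · 42 · 10 · 22 = 9240.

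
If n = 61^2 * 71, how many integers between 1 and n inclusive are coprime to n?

256200

φ(264191) = 264191 · (1 − 1/61) · (1 − 1/71)
       = 264191 · 4200/4331 = 256200.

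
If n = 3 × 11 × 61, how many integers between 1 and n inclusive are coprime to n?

φ(2013) = 2013 · (1 − 1/3) · (1 − 1/11) · (1 − 1/61)
       = 2013 · 1200/2013 = 1200.

1200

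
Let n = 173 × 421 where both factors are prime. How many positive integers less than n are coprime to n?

72240

φ(173) = 173 − 1 = 172.
φ(421) = 421 − 1 = 420.
φ(72833) = 172 × 420 = 72240.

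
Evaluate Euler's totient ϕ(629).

576

Factor 629: 629 = 17 × 37.
φ(629) = 629 · (1 − 1/17) · (1 − 1/37)
       = 629 · 576/629 = 576.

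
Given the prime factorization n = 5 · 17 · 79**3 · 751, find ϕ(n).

φ(5) = 5 − 1 = 4.
φ(17) = 17 − 1 = 16.
φ(79^3) = 79^2·(79−1) = 6241·78 = 486798.
φ(751) = 751 − 1 = 750.
φ(31473144565) = 4 × 16 × 486798 × 750 = 23366304000.

23366304000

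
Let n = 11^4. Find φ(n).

13310

φ(14641) = 14641 · (1 − 1/11)
       = 14641 · 10/11 = 13310.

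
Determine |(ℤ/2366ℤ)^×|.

936

2366 = 2 · 7 · 13^2.
φ(2) = 2 − 1 = 1.
φ(7) = 7 − 1 = 6.
φ(13^2) = 13^1·(13−1) = 13·12 = 156.
φ(2366) = 1 × 6 × 156 = 936.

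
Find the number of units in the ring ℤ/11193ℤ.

5760

Factor 11193: 11193 = 3 * 7 * 13 * 41.
φ(11193) = 11193 · (1 − 1/3) · (1 − 1/7) · (1 − 1/13) · (1 − 1/41)
       = 11193 · 5760/11193 = 5760.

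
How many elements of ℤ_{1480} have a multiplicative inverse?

First factor: 1480 = 2^3 × 5 × 37.
φ(1480) = 1480 · (1 − 1/2) · (1 − 1/5) · (1 − 1/37)
       = 1480 · 144/370 = 576.

576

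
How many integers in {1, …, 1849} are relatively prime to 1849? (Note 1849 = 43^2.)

φ(1849) = 1849 · (1 − 1/43)
       = 1849 · 42/43 = 1806.

1806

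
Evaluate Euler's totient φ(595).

384

First factor: 595 = 5 * 7 * 17.
φ(5) = 5 − 1 = 4.
φ(7) = 7 − 1 = 6.
φ(17) = 17 − 1 = 16.
Since φ is multiplicative, φ(595) = 4 · 6 · 16 = 384.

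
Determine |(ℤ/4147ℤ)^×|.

3360

4147 = 11 × 13 × 29.
φ(11) = 11 − 1 = 10.
φ(13) = 13 − 1 = 12.
φ(29) = 29 − 1 = 28.
Since φ is multiplicative, φ(4147) = 10 · 12 · 28 = 3360.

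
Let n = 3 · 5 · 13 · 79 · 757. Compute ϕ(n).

5660928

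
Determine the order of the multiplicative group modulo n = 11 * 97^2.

φ(11) = 11 − 1 = 10.
φ(97^2) = 97^1·(97−1) = 97·96 = 9312.
φ(103499) = 10 × 9312 = 93120.

93120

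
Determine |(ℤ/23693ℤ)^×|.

Factor 23693: 23693 = 19 · 29 · 43.
φ(23693) = 23693 · (1 − 1/19) · (1 − 1/29) · (1 − 1/43)
       = 23693 · 21168/23693 = 21168.

21168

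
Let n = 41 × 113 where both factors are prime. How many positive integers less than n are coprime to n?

4480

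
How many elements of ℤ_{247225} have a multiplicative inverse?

168000

Prime factorization: 247225 = 5^2 · 11 · 29 · 31.
φ(247225) = 247225 · (1 − 1/5) · (1 − 1/11) · (1 − 1/29) · (1 − 1/31)
       = 247225 · 33600/49445 = 168000.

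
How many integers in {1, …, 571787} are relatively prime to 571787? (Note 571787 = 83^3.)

564898

φ(571787) = 571787 · (1 − 1/83)
       = 571787 · 82/83 = 564898.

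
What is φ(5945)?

4480

Prime factorization: 5945 = 5 * 29 * 41.
φ(5) = 5 − 1 = 4.
φ(29) = 29 − 1 = 28.
φ(41) = 41 − 1 = 40.
Since φ is multiplicative, φ(5945) = 4 · 28 · 40 = 4480.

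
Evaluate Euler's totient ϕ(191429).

147840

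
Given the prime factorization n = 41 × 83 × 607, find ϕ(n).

φ(2065621) = 2065621 · (1 − 1/41) · (1 − 1/83) · (1 − 1/607)
       = 2065621 · 1987680/2065621 = 1987680.

1987680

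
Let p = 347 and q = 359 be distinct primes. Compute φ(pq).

φ(347) = 347 − 1 = 346.
φ(359) = 359 − 1 = 358.
Since φ is multiplicative, φ(124573) = 346 · 358 = 123868.

123868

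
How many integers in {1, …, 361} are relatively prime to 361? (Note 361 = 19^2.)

φ(361) = 361 · (1 − 1/19)
       = 361 · 18/19 = 342.

342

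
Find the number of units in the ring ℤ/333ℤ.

Prime factorization: 333 = 3**2 · 37.
φ(333) = 333 · (1 − 1/3) · (1 − 1/37)
       = 333 · 72/111 = 216.

216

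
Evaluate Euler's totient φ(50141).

36288

50141 = 7 · 13 · 19 · 29.
φ(50141) = 50141 · (1 − 1/7) · (1 − 1/13) · (1 − 1/19) · (1 − 1/29)
       = 50141 · 36288/50141 = 36288.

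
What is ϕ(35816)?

15840

First factor: 35816 = 2**3 * 11**2 * 37.
φ(35816) = 35816 · (1 − 1/2) · (1 − 1/11) · (1 − 1/37)
       = 35816 · 360/814 = 15840.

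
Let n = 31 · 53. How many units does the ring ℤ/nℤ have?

1560

φ(1643) = 1643 · (1 − 1/31) · (1 − 1/53)
       = 1643 · 1560/1643 = 1560.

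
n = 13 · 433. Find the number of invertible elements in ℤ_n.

5184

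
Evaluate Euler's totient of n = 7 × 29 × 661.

φ(134183) = 134183 · (1 − 1/7) · (1 − 1/29) · (1 − 1/661)
       = 134183 · 110880/134183 = 110880.

110880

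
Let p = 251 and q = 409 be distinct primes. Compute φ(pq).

φ(251) = 251 − 1 = 250.
φ(409) = 409 − 1 = 408.
φ(102659) = 250 × 408 = 102000.

102000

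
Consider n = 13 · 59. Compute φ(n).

696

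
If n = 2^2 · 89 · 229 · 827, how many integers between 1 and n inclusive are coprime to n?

33145728

φ(2^2) = 2^2 − 2^1 = 4 − 2 = 2.
φ(89) = 89 − 1 = 88.
φ(229) = 229 − 1 = 228.
φ(827) = 827 − 1 = 826.
Since φ is multiplicative, φ(67420348) = 2 · 88 · 228 · 826 = 33145728.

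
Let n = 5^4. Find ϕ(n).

φ(5^4) = 5^3·(5−1) = 125·4 = 500.

500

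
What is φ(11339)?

9856

First factor: 11339 = 17 · 23 · 29.
φ(11339) = 11339 · (1 − 1/17) · (1 − 1/23) · (1 − 1/29)
       = 11339 · 9856/11339 = 9856.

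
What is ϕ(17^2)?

φ(289) = 289 · (1 − 1/17)
       = 289 · 16/17 = 272.

272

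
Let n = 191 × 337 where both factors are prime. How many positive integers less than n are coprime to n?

φ(191) = 191 − 1 = 190.
φ(337) = 337 − 1 = 336.
Multiply: 190 · 336 = 63840.

63840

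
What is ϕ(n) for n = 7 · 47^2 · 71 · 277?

250619040

φ(7) = 7 − 1 = 6.
φ(47^2) = 47^2 − 47^1 = 2209 − 47 = 2162.
φ(71) = 71 − 1 = 70.
φ(277) = 277 − 1 = 276.
Since φ is multiplicative, φ(304110821) = 6 · 2162 · 70 · 276 = 250619040.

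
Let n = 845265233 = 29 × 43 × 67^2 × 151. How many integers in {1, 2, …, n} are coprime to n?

780040800

φ(29) = 29 − 1 = 28.
φ(43) = 43 − 1 = 42.
φ(67^2) = 67^2 − 67^1 = 4489 − 67 = 4422.
φ(151) = 151 − 1 = 150.
φ(845265233) = 28 × 42 × 4422 × 150 = 780040800.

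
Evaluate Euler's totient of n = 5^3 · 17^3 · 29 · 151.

φ(2689253375) = 2689253375 · (1 − 1/5) · (1 − 1/17) · (1 − 1/29) · (1 − 1/151)
       = 2689253375 · 268800/372215 = 1942080000.

1942080000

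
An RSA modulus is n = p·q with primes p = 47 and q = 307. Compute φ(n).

14076

φ(47) = 47 − 1 = 46.
φ(307) = 307 − 1 = 306.
Since φ is multiplicative, φ(14429) = 46 · 306 = 14076.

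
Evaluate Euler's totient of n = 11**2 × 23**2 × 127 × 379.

φ(11^2) = 11^1·(11−1) = 11·10 = 110.
φ(23^2) = 23^1·(23−1) = 23·22 = 506.
φ(127) = 127 − 1 = 126.
φ(379) = 379 − 1 = 378.
Multiply: 110 · 506 · 126 · 378 = 2650974480.

2650974480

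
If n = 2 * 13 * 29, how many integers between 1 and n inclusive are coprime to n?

φ(754) = 754 · (1 − 1/2) · (1 − 1/13) · (1 − 1/29)
       = 754 · 336/754 = 336.

336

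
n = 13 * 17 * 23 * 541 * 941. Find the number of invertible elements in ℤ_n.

φ(2587658723) = 2587658723 · (1 − 1/13) · (1 − 1/17) · (1 − 1/23) · (1 − 1/541) · (1 − 1/941)
       = 2587658723 · 2144102400/2587658723 = 2144102400.

2144102400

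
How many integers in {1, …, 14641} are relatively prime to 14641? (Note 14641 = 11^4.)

13310

φ(14641) = 14641 · (1 − 1/11)
       = 14641 · 10/11 = 13310.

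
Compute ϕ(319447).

266112

First factor: 319447 = 17 × 19 × 23 × 43.
φ(17) = 17 − 1 = 16.
φ(19) = 19 − 1 = 18.
φ(23) = 23 − 1 = 22.
φ(43) = 43 − 1 = 42.
Multiply: 16 · 18 · 22 · 42 = 266112.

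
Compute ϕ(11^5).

φ(11^5) = 11^4·(11−1) = 14641·10 = 146410.

146410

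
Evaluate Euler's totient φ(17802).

First factor: 17802 = 2 × 3^2 × 23 × 43.
φ(2) = 2 − 1 = 1.
φ(3^2) = 3^2 − 3^1 = 9 − 3 = 6.
φ(23) = 23 − 1 = 22.
φ(43) = 43 − 1 = 42.
Since φ is multiplicative, φ(17802) = 1 · 6 · 22 · 42 = 5544.

5544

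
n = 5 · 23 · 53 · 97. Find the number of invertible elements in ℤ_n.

φ(5) = 5 − 1 = 4.
φ(23) = 23 − 1 = 22.
φ(53) = 53 − 1 = 52.
φ(97) = 97 − 1 = 96.
Since φ is multiplicative, φ(591215) = 4 · 22 · 52 · 96 = 439296.

439296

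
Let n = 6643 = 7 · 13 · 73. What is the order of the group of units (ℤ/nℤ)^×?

φ(7) = 7 − 1 = 6.
φ(13) = 13 − 1 = 12.
φ(73) = 73 − 1 = 72.
Since φ is multiplicative, φ(6643) = 6 · 12 · 72 = 5184.

5184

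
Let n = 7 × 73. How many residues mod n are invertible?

φ(7) = 7 − 1 = 6.
φ(73) = 73 − 1 = 72.
Since φ is multiplicative, φ(511) = 6 · 72 = 432.

432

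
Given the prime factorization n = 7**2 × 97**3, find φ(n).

φ(44720977) = 44720977 · (1 − 1/7) · (1 − 1/97)
       = 44720977 · 576/679 = 37937088.

37937088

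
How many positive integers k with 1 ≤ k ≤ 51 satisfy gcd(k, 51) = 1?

51 = 3 · 17.
φ(3) = 3 − 1 = 2.
φ(17) = 17 − 1 = 16.
φ(51) = 2 × 16 = 32.

32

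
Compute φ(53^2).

φ(2809) = 2809 · (1 − 1/53)
       = 2809 · 52/53 = 2756.

2756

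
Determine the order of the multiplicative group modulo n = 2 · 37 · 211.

7560

φ(2) = 2 − 1 = 1.
φ(37) = 37 − 1 = 36.
φ(211) = 211 − 1 = 210.
φ(15614) = 1 × 36 × 210 = 7560.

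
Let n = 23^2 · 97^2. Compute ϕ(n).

φ(23^2) = 23^1·(23−1) = 23·22 = 506.
φ(97^2) = 97^2 − 97^1 = 9409 − 97 = 9312.
Since φ is multiplicative, φ(4977361) = 506 · 9312 = 4711872.

4711872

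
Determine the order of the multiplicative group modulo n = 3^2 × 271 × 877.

φ(3^2) = 3^1·(3−1) = 3·2 = 6.
φ(271) = 271 − 1 = 270.
φ(877) = 877 − 1 = 876.
Since φ is multiplicative, φ(2139003) = 6 · 270 · 876 = 1419120.

1419120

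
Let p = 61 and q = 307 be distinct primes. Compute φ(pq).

18360

φ(n) = (p − 1)(q − 1) = (61−1)(307−1) = 60·306 = 18360.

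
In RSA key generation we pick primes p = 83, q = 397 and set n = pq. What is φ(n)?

φ(32951) = 32951 · (1 − 1/83) · (1 − 1/397)
       = 32951 · 32472/32951 = 32472.

32472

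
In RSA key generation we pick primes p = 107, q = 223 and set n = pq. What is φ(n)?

For distinct primes, φ(pq) = (p−1)(q−1) = 106 × 222 = 23532.

23532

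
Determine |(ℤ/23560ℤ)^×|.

8640

First factor: 23560 = 2^3 · 5 · 19 · 31.
φ(23560) = 23560 · (1 − 1/2) · (1 − 1/5) · (1 − 1/19) · (1 − 1/31)
       = 23560 · 2160/5890 = 8640.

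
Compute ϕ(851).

Prime factorization: 851 = 23 · 37.
φ(851) = 851 · (1 − 1/23) · (1 − 1/37)
       = 851 · 792/851 = 792.

792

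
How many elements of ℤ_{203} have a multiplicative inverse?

168

First factor: 203 = 7 · 29.
φ(203) = 203 · (1 − 1/7) · (1 − 1/29)
       = 203 · 168/203 = 168.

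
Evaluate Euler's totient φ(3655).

2688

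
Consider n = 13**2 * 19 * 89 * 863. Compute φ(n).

φ(246627277) = 246627277 · (1 − 1/13) · (1 − 1/19) · (1 − 1/89) · (1 − 1/863)
       = 246627277 · 16384896/18971329 = 213003648.

213003648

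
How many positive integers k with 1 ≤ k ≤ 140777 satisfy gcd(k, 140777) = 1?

104832

Factor 140777: 140777 = 7^2 * 13^2 * 17.
φ(7^2) = 7^2 − 7^1 = 49 − 7 = 42.
φ(13^2) = 13^1·(13−1) = 13·12 = 156.
φ(17) = 17 − 1 = 16.
φ(140777) = 42 × 156 × 16 = 104832.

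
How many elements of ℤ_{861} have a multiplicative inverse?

480

Prime factorization: 861 = 3 * 7 * 41.
φ(3) = 3 − 1 = 2.
φ(7) = 7 − 1 = 6.
φ(41) = 41 − 1 = 40.
Multiply: 2 · 6 · 40 = 480.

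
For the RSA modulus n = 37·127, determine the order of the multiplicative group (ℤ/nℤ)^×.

4536

φ(4699) = 4699 · (1 − 1/37) · (1 − 1/127)
       = 4699 · 4536/4699 = 4536.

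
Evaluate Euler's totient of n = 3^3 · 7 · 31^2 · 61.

6026400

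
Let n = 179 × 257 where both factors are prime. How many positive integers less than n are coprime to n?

45568

φ(179) = 179 − 1 = 178.
φ(257) = 257 − 1 = 256.
φ(46003) = 178 × 256 = 45568.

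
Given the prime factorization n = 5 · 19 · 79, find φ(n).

φ(7505) = 7505 · (1 − 1/5) · (1 − 1/19) · (1 − 1/79)
       = 7505 · 5616/7505 = 5616.

5616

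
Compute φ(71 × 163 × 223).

2517480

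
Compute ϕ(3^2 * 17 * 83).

7872

φ(3^2) = 3^2 − 3^1 = 9 − 3 = 6.
φ(17) = 17 − 1 = 16.
φ(83) = 83 − 1 = 82.
Multiply: 6 · 16 · 82 = 7872.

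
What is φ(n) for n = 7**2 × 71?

φ(3479) = 3479 · (1 − 1/7) · (1 − 1/71)
       = 3479 · 420/497 = 2940.

2940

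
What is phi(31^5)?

27705630

φ(31^5) = 31^4·(31−1) = 923521·30 = 27705630.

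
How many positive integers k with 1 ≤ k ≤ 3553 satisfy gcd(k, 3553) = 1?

Prime factorization: 3553 = 11 · 17 · 19.
φ(11) = 11 − 1 = 10.
φ(17) = 17 − 1 = 16.
φ(19) = 19 − 1 = 18.
Since φ is multiplicative, φ(3553) = 10 · 16 · 18 = 2880.

2880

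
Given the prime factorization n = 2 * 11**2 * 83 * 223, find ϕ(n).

2002440

φ(2) = 2 − 1 = 1.
φ(11^2) = 11^2 − 11^1 = 121 − 11 = 110.
φ(83) = 83 − 1 = 82.
φ(223) = 223 − 1 = 222.
Since φ is multiplicative, φ(4479178) = 1 · 110 · 82 · 222 = 2002440.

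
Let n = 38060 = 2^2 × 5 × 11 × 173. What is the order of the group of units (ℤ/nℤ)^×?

13760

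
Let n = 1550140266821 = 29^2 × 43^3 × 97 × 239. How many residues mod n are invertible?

1440755947008

φ(29^2) = 29^1·(29−1) = 29·28 = 812.
φ(43^3) = 43^2·(43−1) = 1849·42 = 77658.
φ(97) = 97 − 1 = 96.
φ(239) = 239 − 1 = 238.
Multiply: 812 · 77658 · 96 · 238 = 1440755947008.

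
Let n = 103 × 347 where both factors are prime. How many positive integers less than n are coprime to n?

35292

For distinct primes, φ(pq) = (p−1)(q−1) = 102 × 346 = 35292.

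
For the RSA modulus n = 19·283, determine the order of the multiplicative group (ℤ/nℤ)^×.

For distinct primes, φ(pq) = (p−1)(q−1) = 18 × 282 = 5076.

5076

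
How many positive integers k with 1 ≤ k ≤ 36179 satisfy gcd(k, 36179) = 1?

29040

Factor 36179: 36179 = 11^2 * 13 * 23.
φ(11^2) = 11^2 − 11^1 = 121 − 11 = 110.
φ(13) = 13 − 1 = 12.
φ(23) = 23 − 1 = 22.
φ(36179) = 110 × 12 × 22 = 29040.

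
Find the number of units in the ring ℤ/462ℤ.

120

First factor: 462 = 2 · 3 · 7 · 11.
φ(462) = 462 · (1 − 1/2) · (1 − 1/3) · (1 − 1/7) · (1 − 1/11)
       = 462 · 120/462 = 120.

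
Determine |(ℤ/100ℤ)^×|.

First factor: 100 = 2^2 · 5^2.
φ(100) = 100 · (1 − 1/2) · (1 − 1/5)
       = 100 · 4/10 = 40.

40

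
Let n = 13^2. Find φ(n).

156

φ(169) = 169 · (1 − 1/13)
       = 169 · 12/13 = 156.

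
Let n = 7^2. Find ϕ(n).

φ(49) = 49 · (1 − 1/7)
       = 49 · 6/7 = 42.

42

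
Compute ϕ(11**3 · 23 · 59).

1543960

φ(1806167) = 1806167 · (1 − 1/11) · (1 − 1/23) · (1 − 1/59)
       = 1806167 · 12760/14927 = 1543960.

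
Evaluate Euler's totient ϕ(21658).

Prime factorization: 21658 = 2 · 7**2 · 13 · 17.
φ(21658) = 21658 · (1 − 1/2) · (1 − 1/7) · (1 − 1/13) · (1 − 1/17)
       = 21658 · 1152/3094 = 8064.

8064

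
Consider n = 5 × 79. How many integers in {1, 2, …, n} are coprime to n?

312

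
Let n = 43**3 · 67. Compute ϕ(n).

φ(5326969) = 5326969 · (1 − 1/43) · (1 − 1/67)
       = 5326969 · 2772/2881 = 5125428.

5125428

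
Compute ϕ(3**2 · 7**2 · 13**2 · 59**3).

φ(15306691491) = 15306691491 · (1 − 1/3) · (1 − 1/7) · (1 − 1/13) · (1 − 1/59)
       = 15306691491 · 8352/16107 = 7937014176.

7937014176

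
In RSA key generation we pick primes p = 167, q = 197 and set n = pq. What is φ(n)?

φ(32899) = 32899 · (1 − 1/167) · (1 − 1/197)
       = 32899 · 32536/32899 = 32536.

32536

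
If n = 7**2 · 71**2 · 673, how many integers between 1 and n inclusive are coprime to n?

140273280

φ(7^2) = 7^2 − 7^1 = 49 − 7 = 42.
φ(71^2) = 71^1·(71−1) = 71·70 = 4970.
φ(673) = 673 − 1 = 672.
Since φ is multiplicative, φ(166237057) = 42 · 4970 · 672 = 140273280.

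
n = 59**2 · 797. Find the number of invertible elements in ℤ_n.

2723912

φ(2774357) = 2774357 · (1 − 1/59) · (1 − 1/797)
       = 2774357 · 46168/47023 = 2723912.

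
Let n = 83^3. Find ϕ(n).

φ(83^3) = 83^2·(83−1) = 6889·82 = 564898.

564898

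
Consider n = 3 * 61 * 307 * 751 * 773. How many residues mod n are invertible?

21260880000

φ(3) = 3 − 1 = 2.
φ(61) = 61 − 1 = 60.
φ(307) = 307 − 1 = 306.
φ(751) = 751 − 1 = 750.
φ(773) = 773 − 1 = 772.
Multiply: 2 · 60 · 306 · 750 · 772 = 21260880000.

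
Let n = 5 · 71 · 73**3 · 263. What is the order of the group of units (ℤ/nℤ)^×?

28147351680

φ(36320572205) = 36320572205 · (1 − 1/5) · (1 − 1/71) · (1 − 1/73) · (1 − 1/263)
       = 36320572205 · 5281920/6815645 = 28147351680.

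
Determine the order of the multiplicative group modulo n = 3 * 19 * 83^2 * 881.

φ(345944913) = 345944913 · (1 − 1/3) · (1 − 1/19) · (1 − 1/83) · (1 − 1/881)
       = 345944913 · 2597760/4168011 = 215614080.

215614080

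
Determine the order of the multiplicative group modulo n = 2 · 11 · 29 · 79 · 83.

1790880

φ(2) = 2 − 1 = 1.
φ(11) = 11 − 1 = 10.
φ(29) = 29 − 1 = 28.
φ(79) = 79 − 1 = 78.
φ(83) = 83 − 1 = 82.
Multiply: 1 · 10 · 28 · 78 · 82 = 1790880.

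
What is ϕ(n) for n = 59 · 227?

φ(13393) = 13393 · (1 − 1/59) · (1 − 1/227)
       = 13393 · 13108/13393 = 13108.

13108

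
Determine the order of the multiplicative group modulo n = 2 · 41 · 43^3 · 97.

φ(632398678) = 632398678 · (1 − 1/2) · (1 − 1/41) · (1 − 1/43) · (1 − 1/97)
       = 632398678 · 161280/342022 = 298206720.

298206720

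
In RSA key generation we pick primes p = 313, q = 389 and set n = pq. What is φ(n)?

121056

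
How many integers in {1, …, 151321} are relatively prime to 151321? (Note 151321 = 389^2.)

150932

φ(389^2) = 389^1·(389−1) = 389·388 = 150932.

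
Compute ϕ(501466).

197568

501466 = 2 * 7^3 * 17 * 43.
φ(2) = 2 − 1 = 1.
φ(7^3) = 7^2·(7−1) = 49·6 = 294.
φ(17) = 17 − 1 = 16.
φ(43) = 43 − 1 = 42.
φ(501466) = 1 × 294 × 16 × 42 = 197568.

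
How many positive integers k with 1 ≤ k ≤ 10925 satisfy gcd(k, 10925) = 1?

7920

Prime factorization: 10925 = 5**2 × 19 × 23.
φ(10925) = 10925 · (1 − 1/5) · (1 − 1/19) · (1 − 1/23)
       = 10925 · 1584/2185 = 7920.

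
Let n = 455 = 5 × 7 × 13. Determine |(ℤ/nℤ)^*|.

288

φ(5) = 5 − 1 = 4.
φ(7) = 7 − 1 = 6.
φ(13) = 13 − 1 = 12.
φ(455) = 4 × 6 × 12 = 288.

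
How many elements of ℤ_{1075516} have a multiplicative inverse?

471744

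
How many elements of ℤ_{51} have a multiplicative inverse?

51 = 3 * 17.
φ(51) = 51 · (1 − 1/3) · (1 − 1/17)
       = 51 · 32/51 = 32.

32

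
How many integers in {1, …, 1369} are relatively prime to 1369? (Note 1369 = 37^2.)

φ(37^2) = 37^2 − 37^1 = 1369 − 37 = 1332.

1332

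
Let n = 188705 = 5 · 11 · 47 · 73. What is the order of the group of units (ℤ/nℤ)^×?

132480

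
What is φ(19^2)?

342

φ(361) = 361 · (1 − 1/19)
       = 361 · 18/19 = 342.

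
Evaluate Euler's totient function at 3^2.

φ(9) = 9 · (1 − 1/3)
       = 9 · 2/3 = 6.

6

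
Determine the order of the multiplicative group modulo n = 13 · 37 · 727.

φ(349687) = 349687 · (1 − 1/13) · (1 − 1/37) · (1 − 1/727)
       = 349687 · 313632/349687 = 313632.

313632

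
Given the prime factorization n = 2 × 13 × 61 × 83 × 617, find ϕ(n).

36368640

φ(2) = 2 − 1 = 1.
φ(13) = 13 − 1 = 12.
φ(61) = 61 − 1 = 60.
φ(83) = 83 − 1 = 82.
φ(617) = 617 − 1 = 616.
φ(81220646) = 1 × 12 × 60 × 82 × 616 = 36368640.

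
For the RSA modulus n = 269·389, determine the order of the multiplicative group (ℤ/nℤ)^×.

103984

φ(269) = 269 − 1 = 268.
φ(389) = 389 − 1 = 388.
φ(104641) = 268 × 388 = 103984.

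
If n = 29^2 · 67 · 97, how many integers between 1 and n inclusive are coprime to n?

φ(29^2) = 29^1·(29−1) = 29·28 = 812.
φ(67) = 67 − 1 = 66.
φ(97) = 97 − 1 = 96.
Multiply: 812 · 66 · 96 = 5144832.

5144832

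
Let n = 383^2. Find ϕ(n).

φ(383^2) = 383^1·(383−1) = 383·382 = 146306.

146306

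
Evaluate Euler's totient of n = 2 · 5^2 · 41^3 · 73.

φ(251561650) = 251561650 · (1 − 1/2) · (1 − 1/5) · (1 − 1/41) · (1 − 1/73)
       = 251561650 · 11520/29930 = 96825600.

96825600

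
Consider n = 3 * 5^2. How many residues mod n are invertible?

40

φ(3) = 3 − 1 = 2.
φ(5^2) = 5^2 − 5^1 = 25 − 5 = 20.
Since φ is multiplicative, φ(75) = 2 · 20 = 40.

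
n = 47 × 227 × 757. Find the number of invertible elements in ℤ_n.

φ(8076433) = 8076433 · (1 − 1/47) · (1 − 1/227) · (1 − 1/757)
       = 8076433 · 7859376/8076433 = 7859376.

7859376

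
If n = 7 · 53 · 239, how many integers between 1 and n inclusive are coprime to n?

74256

φ(7) = 7 − 1 = 6.
φ(53) = 53 − 1 = 52.
φ(239) = 239 − 1 = 238.
φ(88669) = 6 × 52 × 238 = 74256.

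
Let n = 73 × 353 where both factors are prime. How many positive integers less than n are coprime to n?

25344

φ(73) = 73 − 1 = 72.
φ(353) = 353 − 1 = 352.
φ(25769) = 72 × 352 = 25344.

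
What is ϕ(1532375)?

1056000

Factor 1532375: 1532375 = 5**3 · 13 · 23 · 41.
φ(1532375) = 1532375 · (1 − 1/5) · (1 − 1/13) · (1 − 1/23) · (1 − 1/41)
       = 1532375 · 42240/61295 = 1056000.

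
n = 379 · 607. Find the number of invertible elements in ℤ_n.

229068

φ(230053) = 230053 · (1 − 1/379) · (1 − 1/607)
       = 230053 · 229068/230053 = 229068.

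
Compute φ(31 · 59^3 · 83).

φ(31) = 31 − 1 = 30.
φ(59^3) = 59^3 − 59^2 = 205379 − 3481 = 201898.
φ(83) = 83 − 1 = 82.
φ(528440167) = 30 × 201898 × 82 = 496669080.

496669080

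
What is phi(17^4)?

φ(17^4) = 17^3·(17−1) = 4913·16 = 78608.

78608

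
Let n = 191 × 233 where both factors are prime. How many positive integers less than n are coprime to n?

44080

φ(44503) = 44503 · (1 − 1/191) · (1 − 1/233)
       = 44503 · 44080/44503 = 44080.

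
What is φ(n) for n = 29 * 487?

φ(14123) = 14123 · (1 − 1/29) · (1 − 1/487)
       = 14123 · 13608/14123 = 13608.

13608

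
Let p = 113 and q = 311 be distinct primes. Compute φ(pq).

34720

φ(n) = (p − 1)(q − 1) = (113−1)(311−1) = 112·310 = 34720.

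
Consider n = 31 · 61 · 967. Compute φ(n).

1738800

φ(1828597) = 1828597 · (1 − 1/31) · (1 − 1/61) · (1 − 1/967)
       = 1828597 · 1738800/1828597 = 1738800.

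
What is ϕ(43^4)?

φ(3418801) = 3418801 · (1 − 1/43)
       = 3418801 · 42/43 = 3339294.

3339294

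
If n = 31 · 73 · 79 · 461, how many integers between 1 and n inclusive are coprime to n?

77500800

φ(82416197) = 82416197 · (1 − 1/31) · (1 − 1/73) · (1 − 1/79) · (1 − 1/461)
       = 82416197 · 77500800/82416197 = 77500800.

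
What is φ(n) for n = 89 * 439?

φ(89) = 89 − 1 = 88.
φ(439) = 439 − 1 = 438.
Since φ is multiplicative, φ(39071) = 88 · 438 = 38544.

38544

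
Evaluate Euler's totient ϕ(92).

44

First factor: 92 = 2**2 * 23.
φ(2^2) = 2^1·(2−1) = 2·1 = 2.
φ(23) = 23 − 1 = 22.
Since φ is multiplicative, φ(92) = 2 · 22 = 44.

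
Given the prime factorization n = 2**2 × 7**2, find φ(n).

φ(196) = 196 · (1 − 1/2) · (1 − 1/7)
       = 196 · 6/14 = 84.

84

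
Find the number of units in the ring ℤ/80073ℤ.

Prime factorization: 80073 = 3^2 · 7 · 31 · 41.
φ(80073) = 80073 · (1 − 1/3) · (1 − 1/7) · (1 − 1/31) · (1 − 1/41)
       = 80073 · 14400/26691 = 43200.

43200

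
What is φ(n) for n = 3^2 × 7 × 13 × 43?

18144

φ(35217) = 35217 · (1 − 1/3) · (1 − 1/7) · (1 − 1/13) · (1 − 1/43)
       = 35217 · 6048/11739 = 18144.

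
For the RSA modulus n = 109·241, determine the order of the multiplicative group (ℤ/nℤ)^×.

25920

φ(26269) = 26269 · (1 − 1/109) · (1 − 1/241)
       = 26269 · 25920/26269 = 25920.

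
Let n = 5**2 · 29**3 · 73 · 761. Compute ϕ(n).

25770931200

φ(5^2) = 5^1·(5−1) = 5·4 = 20.
φ(29^3) = 29^3 − 29^2 = 24389 − 841 = 23548.
φ(73) = 73 − 1 = 72.
φ(761) = 761 − 1 = 760.
Since φ is multiplicative, φ(33872052925) = 20 · 23548 · 72 · 760 = 25770931200.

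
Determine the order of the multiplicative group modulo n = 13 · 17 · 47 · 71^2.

43895040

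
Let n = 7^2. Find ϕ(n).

42

φ(49) = 49 · (1 − 1/7)
       = 49 · 6/7 = 42.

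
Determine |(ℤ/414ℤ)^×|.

132

414 = 2 · 3^2 · 23.
φ(414) = 414 · (1 − 1/2) · (1 − 1/3) · (1 − 1/23)
       = 414 · 44/138 = 132.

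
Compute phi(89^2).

φ(89^2) = 89^2 − 89^1 = 7921 − 89 = 7832.

7832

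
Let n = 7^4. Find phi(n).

2058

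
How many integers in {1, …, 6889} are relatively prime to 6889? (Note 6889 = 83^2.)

6806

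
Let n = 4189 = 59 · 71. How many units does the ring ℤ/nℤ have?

φ(59) = 59 − 1 = 58.
φ(71) = 71 − 1 = 70.
Multiply: 58 · 70 = 4060.

4060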